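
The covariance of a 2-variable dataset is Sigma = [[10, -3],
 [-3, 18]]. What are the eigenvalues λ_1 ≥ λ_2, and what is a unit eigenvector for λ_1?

Step 1 — characteristic polynomial of 2×2 Sigma:
  det(Sigma - λI) = λ² - trace · λ + det = 0.
  trace = 10 + 18 = 28, det = 10·18 - (-3)² = 171.
Step 2 — discriminant:
  Δ = trace² - 4·det = 784 - 684 = 100.
Step 3 — eigenvalues:
  λ = (trace ± √Δ)/2 = (28 ± 10)/2,
  λ_1 = 19,  λ_2 = 9.

Step 4 — unit eigenvector for λ_1: solve (Sigma - λ_1 I)v = 0. First row:
  (10 - 19)·v_x + (-3)·v_y = 0, i.e. (-9)·v_x + (-3)·v_y = 0,
  so v ∝ (b, λ_1 - a) = (-3, 9); multiply by -1 so the first entry is positive: u = (3, -9).
  ||u|| = √((3)² + (-9)²) = √(90) ≈ 9.4868,
  v_1 = u/||u|| ≈ (0.3162, -0.9487) (||v_1|| = 1).

λ_1 = 19,  λ_2 = 9;  v_1 ≈ (0.3162, -0.9487)


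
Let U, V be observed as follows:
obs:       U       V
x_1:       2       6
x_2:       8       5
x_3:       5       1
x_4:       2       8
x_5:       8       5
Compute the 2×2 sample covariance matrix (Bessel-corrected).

Step 1 — column means:
  mean(U) = (2 + 8 + 5 + 2 + 8) / 5 = 25/5 = 5
  mean(V) = (6 + 5 + 1 + 8 + 5) / 5 = 25/5 = 5

Step 2 — sample covariance S[i,j] = (1/(n-1)) · Σ_k (x_{k,i} - mean_i) · (x_{k,j} - mean_j), with n-1 = 4.
  S[U,U] = ((-3)·(-3) + (3)·(3) + (0)·(0) + (-3)·(-3) + (3)·(3)) / 4 = 36/4 = 9
  S[U,V] = ((-3)·(1) + (3)·(0) + (0)·(-4) + (-3)·(3) + (3)·(0)) / 4 = -12/4 = -3
  S[V,V] = ((1)·(1) + (0)·(0) + (-4)·(-4) + (3)·(3) + (0)·(0)) / 4 = 26/4 = 6.5

S is symmetric (S[j,i] = S[i,j]). Assembling:

S = [[9, -3],
 [-3, 6.5]]


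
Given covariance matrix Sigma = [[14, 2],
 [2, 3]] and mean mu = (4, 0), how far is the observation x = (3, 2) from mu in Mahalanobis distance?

Step 1 — centre the observation: (x - mu) = (-1, 2).

Step 2 — invert Sigma. det(Sigma) = 14·3 - (2)² = 38.
  Sigma^{-1} = (1/det) · [[d, -b], [-b, a]] = [[0.0789, -0.0526],
 [-0.0526, 0.3684]].

Step 3 — form the quadratic (x - mu)^T · Sigma^{-1} · (x - mu):
  Sigma^{-1} · (x - mu) = (-0.1842, 0.7895).
  (x - mu)^T · [Sigma^{-1} · (x - mu)] = (-1)·(-0.1842) + (2)·(0.7895) = 1.7632.

Step 4 — take square root: d = √(1.7632) ≈ 1.3278.

d(x, mu) = √(1.7632) ≈ 1.3278


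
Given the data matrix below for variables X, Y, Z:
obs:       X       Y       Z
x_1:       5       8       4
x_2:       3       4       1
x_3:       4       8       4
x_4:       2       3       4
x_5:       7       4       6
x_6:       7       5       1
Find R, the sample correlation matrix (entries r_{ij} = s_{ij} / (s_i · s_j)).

Step 1 — column means:
  mean(X) = (5 + 3 + 4 + 2 + 7 + 7) / 6 = 28/6 = 4.6667
  mean(Y) = (8 + 4 + 8 + 3 + 4 + 5) / 6 = 32/6 = 5.3333
  mean(Z) = (4 + 1 + 4 + 4 + 6 + 1) / 6 = 20/6 = 3.3333

Step 2 — sample variances and covariances s[i,j] = (1/(n-1)) · Σ_k (x_{k,i} - mean_i) · (x_{k,j} - mean_j), with n-1 = 5:
  s[X,X] = ((0.3333)·(0.3333) + (-1.6667)·(-1.6667) + (-0.6667)·(-0.6667) + (-2.6667)·(-2.6667) + (2.3333)·(2.3333) + (2.3333)·(2.3333)) / 5 = 21.3333/5 = 4.2667
  s[X,Y] = ((0.3333)·(2.6667) + (-1.6667)·(-1.3333) + (-0.6667)·(2.6667) + (-2.6667)·(-2.3333) + (2.3333)·(-1.3333) + (2.3333)·(-0.3333)) / 5 = 3.6667/5 = 0.7333
  s[X,Z] = ((0.3333)·(0.6667) + (-1.6667)·(-2.3333) + (-0.6667)·(0.6667) + (-2.6667)·(0.6667) + (2.3333)·(2.6667) + (2.3333)·(-2.3333)) / 5 = 2.6667/5 = 0.5333
  s[Y,Y] = ((2.6667)·(2.6667) + (-1.3333)·(-1.3333) + (2.6667)·(2.6667) + (-2.3333)·(-2.3333) + (-1.3333)·(-1.3333) + (-0.3333)·(-0.3333)) / 5 = 23.3333/5 = 4.6667
  s[Y,Z] = ((2.6667)·(0.6667) + (-1.3333)·(-2.3333) + (2.6667)·(0.6667) + (-2.3333)·(0.6667) + (-1.3333)·(2.6667) + (-0.3333)·(-2.3333)) / 5 = 2.3333/5 = 0.4667
  s[Z,Z] = ((0.6667)·(0.6667) + (-2.3333)·(-2.3333) + (0.6667)·(0.6667) + (0.6667)·(0.6667) + (2.6667)·(2.6667) + (-2.3333)·(-2.3333)) / 5 = 19.3333/5 = 3.8667
  Sample standard deviations s_i = √(s[i,i]):
  s(X) = √(4.2667) = 2.0656
  s(Y) = √(4.6667) = 2.1602
  s(Z) = √(3.8667) = 1.9664

Step 3 — r_{ij} = s_{ij} / (s_i · s_j):
  r[X,X] = 1 (diagonal).
  r[X,Y] = 0.7333 / (2.0656 · 2.1602) = 0.7333 / 4.4622 = 0.1643
  r[X,Z] = 0.5333 / (2.0656 · 1.9664) = 0.5333 / 4.0617 = 0.1313
  r[Y,Y] = 1 (diagonal).
  r[Y,Z] = 0.4667 / (2.1602 · 1.9664) = 0.4667 / 4.2479 = 0.1099
  r[Z,Z] = 1 (diagonal).

R is symmetric with unit diagonal. Assembling:

R = [[1, 0.1643, 0.1313],
 [0.1643, 1, 0.1099],
 [0.1313, 0.1099, 1]]


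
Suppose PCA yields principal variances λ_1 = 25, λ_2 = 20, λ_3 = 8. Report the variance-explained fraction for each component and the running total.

Step 1 — total variance = trace(Sigma) = Σ λ_i = 25 + 20 + 8 = 53.

Step 2 — fraction explained by component i = λ_i / Σ λ:
  PC1: 25/53 = 0.4717
  PC2: 20/53 = 0.3774
  PC3: 8/53 = 0.1509

Step 3 — cumulative fraction after k components = (λ_1 + ... + λ_k) / Σ λ:
  k = 1: 25/53 = 0.4717
  k = 2: (25 + 20)/53 = 45/53 = 0.8491
  k = 3: (25 + 20 + 8)/53 = 53/53 = 1

Summary (fraction, with percent):

explained: PC1 0.4717 (47.17%), PC2 0.3774 (37.74%), PC3 0.1509 (15.09%);  cumulative: 0.4717, 0.8491, 1


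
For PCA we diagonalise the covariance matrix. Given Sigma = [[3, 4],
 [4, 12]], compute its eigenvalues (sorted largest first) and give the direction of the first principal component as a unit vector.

Step 1 — characteristic polynomial of 2×2 Sigma:
  det(Sigma - λI) = λ² - trace · λ + det = 0.
  trace = 3 + 12 = 15, det = 3·12 - (4)² = 20.
Step 2 — discriminant:
  Δ = trace² - 4·det = 225 - 80 = 145.
Step 3 — eigenvalues:
  λ = (trace ± √Δ)/2 = (15 ± 12.0416)/2,
  λ_1 = 13.5208,  λ_2 = 1.4792.

Step 4 — unit eigenvector for λ_1: solve (Sigma - λ_1 I)v = 0. First row:
  (3 - 13.5208)·v_x + (4)·v_y = 0, i.e. (-10.5208)·v_x + (4)·v_y = 0,
  so v ∝ (b, λ_1 - a) = (4, 10.5208) = u.
  ||u|| = √((4)² + (10.5208)²) = √(126.6872) ≈ 11.2555,
  v_1 = u/||u|| ≈ (0.3554, 0.9347) (||v_1|| = 1).

λ_1 = 13.5208,  λ_2 = 1.4792;  v_1 ≈ (0.3554, 0.9347)


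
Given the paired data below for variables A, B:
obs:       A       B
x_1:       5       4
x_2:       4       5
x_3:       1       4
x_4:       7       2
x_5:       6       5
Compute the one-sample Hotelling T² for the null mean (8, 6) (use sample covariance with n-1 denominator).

Step 1 — sample mean vector:
  mean(A) = (5 + 4 + 1 + 7 + 6) / 5 = 23/5 = 4.6
  mean(B) = (4 + 5 + 4 + 2 + 5) / 5 = 20/5 = 4
  x̄ = (4.6, 4),  deviation x̄ - mu_0 = (4.6, 4) - (8, 6) = (-3.4, -2).

Step 2 — sample covariance matrix, S[i,j] = (1/(n-1)) · Σ_k (x_{k,i} - mean_i) · (x_{k,j} - mean_j), divisor n-1 = 4:
  S[A,A] = ((0.4)·(0.4) + (-0.6)·(-0.6) + (-3.6)·(-3.6) + (2.4)·(2.4) + (1.4)·(1.4)) / 4 = 21.2/4 = 5.3
  S[A,B] = ((0.4)·(0) + (-0.6)·(1) + (-3.6)·(0) + (2.4)·(-2) + (1.4)·(1)) / 4 = -4/4 = -1
  S[B,B] = ((0)·(0) + (1)·(1) + (0)·(0) + (-2)·(-2) + (1)·(1)) / 4 = 6/4 = 1.5
  S = [[5.3, -1],
 [-1, 1.5]].

Step 3 — invert S. det(S) = 5.3·1.5 - (-1)² = 6.95.
  S^{-1} = (1/det) · [[d, -b], [-b, a]] = [[0.2158, 0.1439],
 [0.1439, 0.7626]].

Step 4 — quadratic form (x̄ - mu_0)^T · S^{-1} · (x̄ - mu_0):
  S^{-1} · (x̄ - mu_0) = (-1.0216, -2.0144),
  (x̄ - mu_0)^T · [...] = (-3.4)·(-1.0216) + (-2)·(-2.0144) = 7.5022.

Step 5 — scale by n: T² = 5 · 7.5022 = 37.5108.

T² ≈ 37.5108


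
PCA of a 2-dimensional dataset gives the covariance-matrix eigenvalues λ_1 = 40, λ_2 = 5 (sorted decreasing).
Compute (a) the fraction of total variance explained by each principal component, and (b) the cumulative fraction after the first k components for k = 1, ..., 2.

Step 1 — total variance = trace(Sigma) = Σ λ_i = 40 + 5 = 45.

Step 2 — fraction explained by component i = λ_i / Σ λ:
  PC1: 40/45 = 0.8889
  PC2: 5/45 = 0.1111

Step 3 — cumulative fraction after k components = (λ_1 + ... + λ_k) / Σ λ:
  k = 1: 40/45 = 0.8889
  k = 2: (40 + 5)/45 = 45/45 = 1

Summary (fraction, with percent):

explained: PC1 0.8889 (88.89%), PC2 0.1111 (11.11%);  cumulative: 0.8889, 1


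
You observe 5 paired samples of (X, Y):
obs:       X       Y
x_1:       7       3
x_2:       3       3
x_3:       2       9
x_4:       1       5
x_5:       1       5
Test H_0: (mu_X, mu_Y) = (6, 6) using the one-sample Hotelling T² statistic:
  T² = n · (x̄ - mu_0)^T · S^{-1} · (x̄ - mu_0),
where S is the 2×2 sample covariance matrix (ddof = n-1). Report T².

Step 1 — sample mean vector:
  mean(X) = (7 + 3 + 2 + 1 + 1) / 5 = 14/5 = 2.8
  mean(Y) = (3 + 3 + 9 + 5 + 5) / 5 = 25/5 = 5
  x̄ = (2.8, 5),  deviation x̄ - mu_0 = (2.8, 5) - (6, 6) = (-3.2, -1).

Step 2 — sample covariance matrix, S[i,j] = (1/(n-1)) · Σ_k (x_{k,i} - mean_i) · (x_{k,j} - mean_j), divisor n-1 = 4:
  S[X,X] = ((4.2)·(4.2) + (0.2)·(0.2) + (-0.8)·(-0.8) + (-1.8)·(-1.8) + (-1.8)·(-1.8)) / 4 = 24.8/4 = 6.2
  S[X,Y] = ((4.2)·(-2) + (0.2)·(-2) + (-0.8)·(4) + (-1.8)·(0) + (-1.8)·(0)) / 4 = -12/4 = -3
  S[Y,Y] = ((-2)·(-2) + (-2)·(-2) + (4)·(4) + (0)·(0) + (0)·(0)) / 4 = 24/4 = 6
  S = [[6.2, -3],
 [-3, 6]].

Step 3 — invert S. det(S) = 6.2·6 - (-3)² = 28.2.
  S^{-1} = (1/det) · [[d, -b], [-b, a]] = [[0.2128, 0.1064],
 [0.1064, 0.2199]].

Step 4 — quadratic form (x̄ - mu_0)^T · S^{-1} · (x̄ - mu_0):
  S^{-1} · (x̄ - mu_0) = (-0.7872, -0.5603),
  (x̄ - mu_0)^T · [...] = (-3.2)·(-0.7872) + (-1)·(-0.5603) = 3.0794.

Step 5 — scale by n: T² = 5 · 3.0794 = 15.3972.

T² ≈ 15.3972


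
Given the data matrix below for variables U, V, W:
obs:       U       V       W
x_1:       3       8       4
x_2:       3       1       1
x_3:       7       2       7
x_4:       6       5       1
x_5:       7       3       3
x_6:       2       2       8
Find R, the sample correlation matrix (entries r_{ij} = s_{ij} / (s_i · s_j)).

Step 1 — column means:
  mean(U) = (3 + 3 + 7 + 6 + 7 + 2) / 6 = 28/6 = 4.6667
  mean(V) = (8 + 1 + 2 + 5 + 3 + 2) / 6 = 21/6 = 3.5
  mean(W) = (4 + 1 + 7 + 1 + 3 + 8) / 6 = 24/6 = 4

Step 2 — sample variances and covariances s[i,j] = (1/(n-1)) · Σ_k (x_{k,i} - mean_i) · (x_{k,j} - mean_j), with n-1 = 5:
  s[U,U] = ((-1.6667)·(-1.6667) + (-1.6667)·(-1.6667) + (2.3333)·(2.3333) + (1.3333)·(1.3333) + (2.3333)·(2.3333) + (-2.6667)·(-2.6667)) / 5 = 25.3333/5 = 5.0667
  s[U,V] = ((-1.6667)·(4.5) + (-1.6667)·(-2.5) + (2.3333)·(-1.5) + (1.3333)·(1.5) + (2.3333)·(-0.5) + (-2.6667)·(-1.5)) / 5 = -2/5 = -0.4
  s[U,W] = ((-1.6667)·(0) + (-1.6667)·(-3) + (2.3333)·(3) + (1.3333)·(-3) + (2.3333)·(-1) + (-2.6667)·(4)) / 5 = -5/5 = -1
  s[V,V] = ((4.5)·(4.5) + (-2.5)·(-2.5) + (-1.5)·(-1.5) + (1.5)·(1.5) + (-0.5)·(-0.5) + (-1.5)·(-1.5)) / 5 = 33.5/5 = 6.7
  s[V,W] = ((4.5)·(0) + (-2.5)·(-3) + (-1.5)·(3) + (1.5)·(-3) + (-0.5)·(-1) + (-1.5)·(4)) / 5 = -7/5 = -1.4
  s[W,W] = ((0)·(0) + (-3)·(-3) + (3)·(3) + (-3)·(-3) + (-1)·(-1) + (4)·(4)) / 5 = 44/5 = 8.8
  Sample standard deviations s_i = √(s[i,i]):
  s(U) = √(5.0667) = 2.2509
  s(V) = √(6.7) = 2.5884
  s(W) = √(8.8) = 2.9665

Step 3 — r_{ij} = s_{ij} / (s_i · s_j):
  r[U,U] = 1 (diagonal).
  r[U,V] = -0.4 / (2.2509 · 2.5884) = -0.4 / 5.8264 = -0.0687
  r[U,W] = -1 / (2.2509 · 2.9665) = -1 / 6.6773 = -0.1498
  r[V,V] = 1 (diagonal).
  r[V,W] = -1.4 / (2.5884 · 2.9665) = -1.4 / 7.6785 = -0.1823
  r[W,W] = 1 (diagonal).

R is symmetric with unit diagonal. Assembling:

R = [[1, -0.0687, -0.1498],
 [-0.0687, 1, -0.1823],
 [-0.1498, -0.1823, 1]]


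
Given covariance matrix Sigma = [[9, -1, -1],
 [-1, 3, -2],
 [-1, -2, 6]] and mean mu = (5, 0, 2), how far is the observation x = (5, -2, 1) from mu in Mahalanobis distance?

Step 1 — centre the observation: (x - mu) = (0, -2, -1).

Step 2 — invert Sigma (cofactor / det for 3×3, or solve directly):
  Sigma^{-1} = [[0.1239, 0.0708, 0.0442],
 [0.0708, 0.469, 0.1681],
 [0.0442, 0.1681, 0.2301]].

Step 3 — form the quadratic (x - mu)^T · Sigma^{-1} · (x - mu):
  Sigma^{-1} · (x - mu) = (-0.1858, -1.1062, -0.5664).
  (x - mu)^T · [Sigma^{-1} · (x - mu)] = (0)·(-0.1858) + (-2)·(-1.1062) + (-1)·(-0.5664) = 2.7788.

Step 4 — take square root: d = √(2.7788) ≈ 1.667.

d(x, mu) = √(2.7788) ≈ 1.667


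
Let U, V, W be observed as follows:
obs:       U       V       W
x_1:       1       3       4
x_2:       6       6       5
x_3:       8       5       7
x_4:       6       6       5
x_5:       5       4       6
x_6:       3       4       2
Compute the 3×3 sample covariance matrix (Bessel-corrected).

Step 1 — column means:
  mean(U) = (1 + 6 + 8 + 6 + 5 + 3) / 6 = 29/6 = 4.8333
  mean(V) = (3 + 6 + 5 + 6 + 4 + 4) / 6 = 28/6 = 4.6667
  mean(W) = (4 + 5 + 7 + 5 + 6 + 2) / 6 = 29/6 = 4.8333

Step 2 — sample covariance S[i,j] = (1/(n-1)) · Σ_k (x_{k,i} - mean_i) · (x_{k,j} - mean_j), with n-1 = 5.
  S[U,U] = ((-3.8333)·(-3.8333) + (1.1667)·(1.1667) + (3.1667)·(3.1667) + (1.1667)·(1.1667) + (0.1667)·(0.1667) + (-1.8333)·(-1.8333)) / 5 = 30.8333/5 = 6.1667
  S[U,V] = ((-3.8333)·(-1.6667) + (1.1667)·(1.3333) + (3.1667)·(0.3333) + (1.1667)·(1.3333) + (0.1667)·(-0.6667) + (-1.8333)·(-0.6667)) / 5 = 11.6667/5 = 2.3333
  S[U,W] = ((-3.8333)·(-0.8333) + (1.1667)·(0.1667) + (3.1667)·(2.1667) + (1.1667)·(0.1667) + (0.1667)·(1.1667) + (-1.8333)·(-2.8333)) / 5 = 15.8333/5 = 3.1667
  S[V,V] = ((-1.6667)·(-1.6667) + (1.3333)·(1.3333) + (0.3333)·(0.3333) + (1.3333)·(1.3333) + (-0.6667)·(-0.6667) + (-0.6667)·(-0.6667)) / 5 = 7.3333/5 = 1.4667
  S[V,W] = ((-1.6667)·(-0.8333) + (1.3333)·(0.1667) + (0.3333)·(2.1667) + (1.3333)·(0.1667) + (-0.6667)·(1.1667) + (-0.6667)·(-2.8333)) / 5 = 3.6667/5 = 0.7333
  S[W,W] = ((-0.8333)·(-0.8333) + (0.1667)·(0.1667) + (2.1667)·(2.1667) + (0.1667)·(0.1667) + (1.1667)·(1.1667) + (-2.8333)·(-2.8333)) / 5 = 14.8333/5 = 2.9667

S is symmetric (S[j,i] = S[i,j]). Assembling:

S = [[6.1667, 2.3333, 3.1667],
 [2.3333, 1.4667, 0.7333],
 [3.1667, 0.7333, 2.9667]]


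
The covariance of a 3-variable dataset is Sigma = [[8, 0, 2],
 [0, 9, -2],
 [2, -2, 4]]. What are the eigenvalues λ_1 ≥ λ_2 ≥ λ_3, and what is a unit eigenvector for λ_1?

Step 1 — characteristic polynomial p(λ) = det(λI - Sigma) = λ³ - tr·λ² + c_1·λ - det, where tr = trace, c_1 = sum of the principal 2×2 minors, det = det(Sigma):
  tr = 8 + 9 + 4 = 21,
  c_1 = (8·9 - (0)²) + (8·4 - (2)²) + (9·4 - (-2)²) = 72 + 28 + 32 = 132,
  det = 8·(9·4 - (-2)²) - (0)·((0)·4 - (-2)·(2)) + (2)·((0)·(-2) - 9·(2)) = 8·(32) - (0)·(4) + (2)·(-18) = 220.
  So p(λ) = λ³ - 21λ² + 132λ - 220.
Step 2 — look for an integer root (rational root theorem: any rational root is an integer divisor of 220). Testing λ = 10:
  p(10) = 1000 - 2100 + 1320 - 220 = 0  ✓
  Dividing out (λ - 10): p(λ) = (λ - 10)(λ² - 11λ + 22).
Step 3 — remaining eigenvalues from the quadratic λ² - 11λ + 22 = 0:
  Δ = 11² - 4·22 = 121 - 88 = 33,  λ = (11 ± √33)/2 = (11 ± 5.7446)/2 ≈ 8.3723 or 2.6277.
  Sorted: λ_1 = 10,  λ_2 = 8.3723,  λ_3 = 2.6277  (check: sum = 21 = tr ✓).

Step 4 — unit eigenvector for λ_1 = 10: v spans the null space of (Sigma - λ_1 I), whose rows are
  r_1 = (-2, 0, 2),  r_2 = (0, -1, -2),  r_3 = (2, -2, -6).
  v is orthogonal to every row, so take v ∝ r_1 × r_2 = ((0)·(-2) - (2)·(-1), (2)·(0) - (-2)·(-2), (-2)·(-1) - (0)·(0)) = (2, -4, 2).
  Rescale (divide by 2): u = (1, -2, 1).
  ||u|| = √((1)² + (-2)² + (1)²) = √(6) ≈ 2.4495,  v_1 = u/||u|| ≈ (0.4082, -0.8165, 0.4082) (||v_1|| = 1).

λ_1 = 10,  λ_2 = 8.3723,  λ_3 = 2.6277;  v_1 ≈ (0.4082, -0.8165, 0.4082)


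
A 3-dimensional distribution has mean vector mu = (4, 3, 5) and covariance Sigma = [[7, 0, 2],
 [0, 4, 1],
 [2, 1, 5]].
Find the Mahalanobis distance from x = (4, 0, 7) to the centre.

Step 1 — centre the observation: (x - mu) = (0, -3, 2).

Step 2 — invert Sigma (cofactor / det for 3×3, or solve directly):
  Sigma^{-1} = [[0.1624, 0.0171, -0.0684],
 [0.0171, 0.265, -0.0598],
 [-0.0684, -0.0598, 0.2393]].

Step 3 — form the quadratic (x - mu)^T · Sigma^{-1} · (x - mu):
  Sigma^{-1} · (x - mu) = (-0.188, -0.9145, 0.6581).
  (x - mu)^T · [Sigma^{-1} · (x - mu)] = (0)·(-0.188) + (-3)·(-0.9145) + (2)·(0.6581) = 4.0598.

Step 4 — take square root: d = √(4.0598) ≈ 2.0149.

d(x, mu) = √(4.0598) ≈ 2.0149


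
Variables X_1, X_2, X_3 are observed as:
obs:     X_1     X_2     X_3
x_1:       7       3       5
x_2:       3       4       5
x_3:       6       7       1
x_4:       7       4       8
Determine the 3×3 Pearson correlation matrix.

Step 1 — column means:
  mean(X_1) = (7 + 3 + 6 + 7) / 4 = 23/4 = 5.75
  mean(X_2) = (3 + 4 + 7 + 4) / 4 = 18/4 = 4.5
  mean(X_3) = (5 + 5 + 1 + 8) / 4 = 19/4 = 4.75

Step 2 — sample variances and covariances s[i,j] = (1/(n-1)) · Σ_k (x_{k,i} - mean_i) · (x_{k,j} - mean_j), with n-1 = 3:
  s[X_1,X_1] = ((1.25)·(1.25) + (-2.75)·(-2.75) + (0.25)·(0.25) + (1.25)·(1.25)) / 3 = 10.75/3 = 3.5833
  s[X_1,X_2] = ((1.25)·(-1.5) + (-2.75)·(-0.5) + (0.25)·(2.5) + (1.25)·(-0.5)) / 3 = -0.5/3 = -0.1667
  s[X_1,X_3] = ((1.25)·(0.25) + (-2.75)·(0.25) + (0.25)·(-3.75) + (1.25)·(3.25)) / 3 = 2.75/3 = 0.9167
  s[X_2,X_2] = ((-1.5)·(-1.5) + (-0.5)·(-0.5) + (2.5)·(2.5) + (-0.5)·(-0.5)) / 3 = 9/3 = 3
  s[X_2,X_3] = ((-1.5)·(0.25) + (-0.5)·(0.25) + (2.5)·(-3.75) + (-0.5)·(3.25)) / 3 = -11.5/3 = -3.8333
  s[X_3,X_3] = ((0.25)·(0.25) + (0.25)·(0.25) + (-3.75)·(-3.75) + (3.25)·(3.25)) / 3 = 24.75/3 = 8.25
  Sample standard deviations s_i = √(s[i,i]):
  s(X_1) = √(3.5833) = 1.893
  s(X_2) = √(3) = 1.7321
  s(X_3) = √(8.25) = 2.8723

Step 3 — r_{ij} = s_{ij} / (s_i · s_j):
  r[X_1,X_1] = 1 (diagonal).
  r[X_1,X_2] = -0.1667 / (1.893 · 1.7321) = -0.1667 / 3.2787 = -0.0508
  r[X_1,X_3] = 0.9167 / (1.893 · 2.8723) = 0.9167 / 5.4371 = 0.1686
  r[X_2,X_2] = 1 (diagonal).
  r[X_2,X_3] = -3.8333 / (1.7321 · 2.8723) = -3.8333 / 4.9749 = -0.7705
  r[X_3,X_3] = 1 (diagonal).

R is symmetric with unit diagonal. Assembling:

R = [[1, -0.0508, 0.1686],
 [-0.0508, 1, -0.7705],
 [0.1686, -0.7705, 1]]


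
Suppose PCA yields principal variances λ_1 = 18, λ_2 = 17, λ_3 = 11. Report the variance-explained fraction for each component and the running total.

Step 1 — total variance = trace(Sigma) = Σ λ_i = 18 + 17 + 11 = 46.

Step 2 — fraction explained by component i = λ_i / Σ λ:
  PC1: 18/46 = 0.3913
  PC2: 17/46 = 0.3696
  PC3: 11/46 = 0.2391

Step 3 — cumulative fraction after k components = (λ_1 + ... + λ_k) / Σ λ:
  k = 1: 18/46 = 0.3913
  k = 2: (18 + 17)/46 = 35/46 = 0.7609
  k = 3: (18 + 17 + 11)/46 = 46/46 = 1

Summary (fraction, with percent):

explained: PC1 0.3913 (39.13%), PC2 0.3696 (36.96%), PC3 0.2391 (23.91%);  cumulative: 0.3913, 0.7609, 1


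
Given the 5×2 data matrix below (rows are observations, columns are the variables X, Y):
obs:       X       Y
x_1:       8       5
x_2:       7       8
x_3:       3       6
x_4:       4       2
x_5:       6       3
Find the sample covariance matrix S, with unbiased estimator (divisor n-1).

Step 1 — column means:
  mean(X) = (8 + 7 + 3 + 4 + 6) / 5 = 28/5 = 5.6
  mean(Y) = (5 + 8 + 6 + 2 + 3) / 5 = 24/5 = 4.8

Step 2 — sample covariance S[i,j] = (1/(n-1)) · Σ_k (x_{k,i} - mean_i) · (x_{k,j} - mean_j), with n-1 = 4.
  S[X,X] = ((2.4)·(2.4) + (1.4)·(1.4) + (-2.6)·(-2.6) + (-1.6)·(-1.6) + (0.4)·(0.4)) / 4 = 17.2/4 = 4.3
  S[X,Y] = ((2.4)·(0.2) + (1.4)·(3.2) + (-2.6)·(1.2) + (-1.6)·(-2.8) + (0.4)·(-1.8)) / 4 = 5.6/4 = 1.4
  S[Y,Y] = ((0.2)·(0.2) + (3.2)·(3.2) + (1.2)·(1.2) + (-2.8)·(-2.8) + (-1.8)·(-1.8)) / 4 = 22.8/4 = 5.7

S is symmetric (S[j,i] = S[i,j]). Assembling:

S = [[4.3, 1.4],
 [1.4, 5.7]]


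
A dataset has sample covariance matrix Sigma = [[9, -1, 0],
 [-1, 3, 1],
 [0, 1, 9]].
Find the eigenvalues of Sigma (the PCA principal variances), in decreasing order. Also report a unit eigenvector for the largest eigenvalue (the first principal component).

Step 1 — characteristic polynomial p(λ) = det(λI - Sigma) = λ³ - tr·λ² + c_1·λ - det, where tr = trace, c_1 = sum of the principal 2×2 minors, det = det(Sigma):
  tr = 9 + 3 + 9 = 21,
  c_1 = (9·3 - (-1)²) + (9·9 - (0)²) + (3·9 - (1)²) = 26 + 81 + 26 = 133,
  det = 9·(3·9 - (1)²) - (-1)·((-1)·9 - (1)·(0)) + (0)·((-1)·(1) - 3·(0)) = 9·(26) - (-1)·(-9) + (0)·(-1) = 225.
  So p(λ) = λ³ - 21λ² + 133λ - 225.
Step 2 — look for an integer root (rational root theorem: any rational root is an integer divisor of 225). Testing λ = 9:
  p(9) = 729 - 1701 + 1197 - 225 = 0  ✓
  Dividing out (λ - 9): p(λ) = (λ - 9)(λ² - 12λ + 25).
Step 3 — remaining eigenvalues from the quadratic λ² - 12λ + 25 = 0:
  Δ = 12² - 4·25 = 144 - 100 = 44,  λ = (12 ± √44)/2 = (12 ± 6.6332)/2 ≈ 9.3166 or 2.6834.
  Sorted: λ_1 = 9.3166,  λ_2 = 9,  λ_3 = 2.6834  (check: sum = 21 = tr ✓).

Step 4 — unit eigenvector for λ_1 ≈ 9.3166: v spans the null space of (Sigma - λ_1 I), whose rows are
  r_1 = (-0.3166, -1, 0),  r_2 = (-1, -6.3166, 1),  r_3 = (0, 1, -0.3166).
  v is orthogonal to every row, so take v ∝ r_1 × r_2 = ((-1)·(1) - (0)·(-6.3166), (0)·(-1) - (-0.3166)·(1), (-0.3166)·(-6.3166) - (-1)·(-1)) ≈ (-1, 0.3166, 1).
  Rescale (multiply by -1 so the first nonzero entry is positive): u = (1, -0.3166, -1).
  ||u|| = √((1)² + (-0.3166)² + (-1)²) = √(2.1003) ≈ 1.4492,  v_1 = u/||u|| ≈ (0.69, -0.2185, -0.69) (||v_1|| = 1).

λ_1 = 9.3166,  λ_2 = 9,  λ_3 = 2.6834;  v_1 ≈ (0.69, -0.2185, -0.69)


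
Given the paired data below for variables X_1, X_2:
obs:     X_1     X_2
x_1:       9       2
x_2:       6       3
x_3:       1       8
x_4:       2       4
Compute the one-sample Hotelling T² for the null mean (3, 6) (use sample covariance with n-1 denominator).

Step 1 — sample mean vector:
  mean(X_1) = (9 + 6 + 1 + 2) / 4 = 18/4 = 4.5
  mean(X_2) = (2 + 3 + 8 + 4) / 4 = 17/4 = 4.25
  x̄ = (4.5, 4.25),  deviation x̄ - mu_0 = (4.5, 4.25) - (3, 6) = (1.5, -1.75).

Step 2 — sample covariance matrix, S[i,j] = (1/(n-1)) · Σ_k (x_{k,i} - mean_i) · (x_{k,j} - mean_j), divisor n-1 = 3:
  S[X_1,X_1] = ((4.5)·(4.5) + (1.5)·(1.5) + (-3.5)·(-3.5) + (-2.5)·(-2.5)) / 3 = 41/3 = 13.6667
  S[X_1,X_2] = ((4.5)·(-2.25) + (1.5)·(-1.25) + (-3.5)·(3.75) + (-2.5)·(-0.25)) / 3 = -24.5/3 = -8.1667
  S[X_2,X_2] = ((-2.25)·(-2.25) + (-1.25)·(-1.25) + (3.75)·(3.75) + (-0.25)·(-0.25)) / 3 = 20.75/3 = 6.9167
  S = [[13.6667, -8.1667],
 [-8.1667, 6.9167]].

Step 3 — invert S. det(S) = 13.6667·6.9167 - (-8.1667)² = 27.8333.
  S^{-1} = (1/det) · [[d, -b], [-b, a]] = [[0.2485, 0.2934],
 [0.2934, 0.491]].

Step 4 — quadratic form (x̄ - mu_0)^T · S^{-1} · (x̄ - mu_0):
  S^{-1} · (x̄ - mu_0) = (-0.1407, -0.4192),
  (x̄ - mu_0)^T · [...] = (1.5)·(-0.1407) + (-1.75)·(-0.4192) = 0.5225.

Step 5 — scale by n: T² = 4 · 0.5225 = 2.0898.

T² ≈ 2.0898


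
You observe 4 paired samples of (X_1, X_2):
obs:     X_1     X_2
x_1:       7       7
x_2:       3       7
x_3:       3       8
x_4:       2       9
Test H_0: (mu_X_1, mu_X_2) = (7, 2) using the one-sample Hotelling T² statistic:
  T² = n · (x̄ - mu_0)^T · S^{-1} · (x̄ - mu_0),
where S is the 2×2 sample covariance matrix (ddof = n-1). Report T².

Step 1 — sample mean vector:
  mean(X_1) = (7 + 3 + 3 + 2) / 4 = 15/4 = 3.75
  mean(X_2) = (7 + 7 + 8 + 9) / 4 = 31/4 = 7.75
  x̄ = (3.75, 7.75),  deviation x̄ - mu_0 = (3.75, 7.75) - (7, 2) = (-3.25, 5.75).

Step 2 — sample covariance matrix, S[i,j] = (1/(n-1)) · Σ_k (x_{k,i} - mean_i) · (x_{k,j} - mean_j), divisor n-1 = 3:
  S[X_1,X_1] = ((3.25)·(3.25) + (-0.75)·(-0.75) + (-0.75)·(-0.75) + (-1.75)·(-1.75)) / 3 = 14.75/3 = 4.9167
  S[X_1,X_2] = ((3.25)·(-0.75) + (-0.75)·(-0.75) + (-0.75)·(0.25) + (-1.75)·(1.25)) / 3 = -4.25/3 = -1.4167
  S[X_2,X_2] = ((-0.75)·(-0.75) + (-0.75)·(-0.75) + (0.25)·(0.25) + (1.25)·(1.25)) / 3 = 2.75/3 = 0.9167
  S = [[4.9167, -1.4167],
 [-1.4167, 0.9167]].

Step 3 — invert S. det(S) = 4.9167·0.9167 - (-1.4167)² = 2.5.
  S^{-1} = (1/det) · [[d, -b], [-b, a]] = [[0.3667, 0.5667],
 [0.5667, 1.9667]].

Step 4 — quadratic form (x̄ - mu_0)^T · S^{-1} · (x̄ - mu_0):
  S^{-1} · (x̄ - mu_0) = (2.0667, 9.4667),
  (x̄ - mu_0)^T · [...] = (-3.25)·(2.0667) + (5.75)·(9.4667) = 47.7167.

Step 5 — scale by n: T² = 4 · 47.7167 = 190.8667.

T² ≈ 190.8667


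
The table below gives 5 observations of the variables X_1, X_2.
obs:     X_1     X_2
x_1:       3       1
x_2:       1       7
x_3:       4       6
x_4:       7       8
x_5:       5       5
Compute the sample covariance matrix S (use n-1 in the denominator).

Step 1 — column means:
  mean(X_1) = (3 + 1 + 4 + 7 + 5) / 5 = 20/5 = 4
  mean(X_2) = (1 + 7 + 6 + 8 + 5) / 5 = 27/5 = 5.4

Step 2 — sample covariance S[i,j] = (1/(n-1)) · Σ_k (x_{k,i} - mean_i) · (x_{k,j} - mean_j), with n-1 = 4.
  S[X_1,X_1] = ((-1)·(-1) + (-3)·(-3) + (0)·(0) + (3)·(3) + (1)·(1)) / 4 = 20/4 = 5
  S[X_1,X_2] = ((-1)·(-4.4) + (-3)·(1.6) + (0)·(0.6) + (3)·(2.6) + (1)·(-0.4)) / 4 = 7/4 = 1.75
  S[X_2,X_2] = ((-4.4)·(-4.4) + (1.6)·(1.6) + (0.6)·(0.6) + (2.6)·(2.6) + (-0.4)·(-0.4)) / 4 = 29.2/4 = 7.3

S is symmetric (S[j,i] = S[i,j]). Assembling:

S = [[5, 1.75],
 [1.75, 7.3]]


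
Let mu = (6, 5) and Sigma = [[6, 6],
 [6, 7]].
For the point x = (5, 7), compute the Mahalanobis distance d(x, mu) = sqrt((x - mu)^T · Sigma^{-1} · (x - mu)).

Step 1 — centre the observation: (x - mu) = (-1, 2).

Step 2 — invert Sigma. det(Sigma) = 6·7 - (6)² = 6.
  Sigma^{-1} = (1/det) · [[d, -b], [-b, a]] = [[1.1667, -1],
 [-1, 1]].

Step 3 — form the quadratic (x - mu)^T · Sigma^{-1} · (x - mu):
  Sigma^{-1} · (x - mu) = (-3.1667, 3).
  (x - mu)^T · [Sigma^{-1} · (x - mu)] = (-1)·(-3.1667) + (2)·(3) = 9.1667.

Step 4 — take square root: d = √(9.1667) ≈ 3.0277.

d(x, mu) = √(9.1667) ≈ 3.0277


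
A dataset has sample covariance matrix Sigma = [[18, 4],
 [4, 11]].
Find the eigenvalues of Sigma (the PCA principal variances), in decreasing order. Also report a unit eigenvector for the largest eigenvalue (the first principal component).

Step 1 — characteristic polynomial of 2×2 Sigma:
  det(Sigma - λI) = λ² - trace · λ + det = 0.
  trace = 18 + 11 = 29, det = 18·11 - (4)² = 182.
Step 2 — discriminant:
  Δ = trace² - 4·det = 841 - 728 = 113.
Step 3 — eigenvalues:
  λ = (trace ± √Δ)/2 = (29 ± 10.6301)/2,
  λ_1 = 19.8151,  λ_2 = 9.1849.

Step 4 — unit eigenvector for λ_1: solve (Sigma - λ_1 I)v = 0. First row:
  (18 - 19.8151)·v_x + (4)·v_y = 0, i.e. (-1.8151)·v_x + (4)·v_y = 0,
  so v ∝ (b, λ_1 - a) = (4, 1.8151) = u.
  ||u|| = √((4)² + (1.8151)²) = √(19.2945) ≈ 4.3925,
  v_1 = u/||u|| ≈ (0.9106, 0.4132) (||v_1|| = 1).

λ_1 = 19.8151,  λ_2 = 9.1849;  v_1 ≈ (0.9106, 0.4132)


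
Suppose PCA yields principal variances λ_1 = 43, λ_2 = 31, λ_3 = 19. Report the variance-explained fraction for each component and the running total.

Step 1 — total variance = trace(Sigma) = Σ λ_i = 43 + 31 + 19 = 93.

Step 2 — fraction explained by component i = λ_i / Σ λ:
  PC1: 43/93 = 0.4624
  PC2: 31/93 = 0.3333
  PC3: 19/93 = 0.2043

Step 3 — cumulative fraction after k components = (λ_1 + ... + λ_k) / Σ λ:
  k = 1: 43/93 = 0.4624
  k = 2: (43 + 31)/93 = 74/93 = 0.7957
  k = 3: (43 + 31 + 19)/93 = 93/93 = 1

Summary (fraction, with percent):

explained: PC1 0.4624 (46.24%), PC2 0.3333 (33.33%), PC3 0.2043 (20.43%);  cumulative: 0.4624, 0.7957, 1


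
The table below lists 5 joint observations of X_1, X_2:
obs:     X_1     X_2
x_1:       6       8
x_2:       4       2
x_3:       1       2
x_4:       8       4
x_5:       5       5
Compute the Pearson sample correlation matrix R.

Step 1 — column means:
  mean(X_1) = (6 + 4 + 1 + 8 + 5) / 5 = 24/5 = 4.8
  mean(X_2) = (8 + 2 + 2 + 4 + 5) / 5 = 21/5 = 4.2

Step 2 — sample variances and covariances s[i,j] = (1/(n-1)) · Σ_k (x_{k,i} - mean_i) · (x_{k,j} - mean_j), with n-1 = 4:
  s[X_1,X_1] = ((1.2)·(1.2) + (-0.8)·(-0.8) + (-3.8)·(-3.8) + (3.2)·(3.2) + (0.2)·(0.2)) / 4 = 26.8/4 = 6.7
  s[X_1,X_2] = ((1.2)·(3.8) + (-0.8)·(-2.2) + (-3.8)·(-2.2) + (3.2)·(-0.2) + (0.2)·(0.8)) / 4 = 14.2/4 = 3.55
  s[X_2,X_2] = ((3.8)·(3.8) + (-2.2)·(-2.2) + (-2.2)·(-2.2) + (-0.2)·(-0.2) + (0.8)·(0.8)) / 4 = 24.8/4 = 6.2
  Sample standard deviations s_i = √(s[i,i]):
  s(X_1) = √(6.7) = 2.5884
  s(X_2) = √(6.2) = 2.49

Step 3 — r_{ij} = s_{ij} / (s_i · s_j):
  r[X_1,X_1] = 1 (diagonal).
  r[X_1,X_2] = 3.55 / (2.5884 · 2.49) = 3.55 / 6.4452 = 0.5508
  r[X_2,X_2] = 1 (diagonal).

R is symmetric with unit diagonal. Assembling:

R = [[1, 0.5508],
 [0.5508, 1]]


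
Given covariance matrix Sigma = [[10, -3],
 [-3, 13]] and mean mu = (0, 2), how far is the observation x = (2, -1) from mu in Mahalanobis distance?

Step 1 — centre the observation: (x - mu) = (2, -3).

Step 2 — invert Sigma. det(Sigma) = 10·13 - (-3)² = 121.
  Sigma^{-1} = (1/det) · [[d, -b], [-b, a]] = [[0.1074, 0.0248],
 [0.0248, 0.0826]].

Step 3 — form the quadratic (x - mu)^T · Sigma^{-1} · (x - mu):
  Sigma^{-1} · (x - mu) = (0.1405, -0.1983).
  (x - mu)^T · [Sigma^{-1} · (x - mu)] = (2)·(0.1405) + (-3)·(-0.1983) = 0.876.

Step 4 — take square root: d = √(0.876) ≈ 0.936.

d(x, mu) = √(0.876) ≈ 0.936


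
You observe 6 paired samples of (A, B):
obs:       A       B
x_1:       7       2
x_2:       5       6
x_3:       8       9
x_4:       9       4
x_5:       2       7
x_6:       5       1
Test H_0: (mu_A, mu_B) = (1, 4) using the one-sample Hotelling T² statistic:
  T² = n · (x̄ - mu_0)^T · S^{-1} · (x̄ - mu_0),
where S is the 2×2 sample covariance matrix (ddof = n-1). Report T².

Step 1 — sample mean vector:
  mean(A) = (7 + 5 + 8 + 9 + 2 + 5) / 6 = 36/6 = 6
  mean(B) = (2 + 6 + 9 + 4 + 7 + 1) / 6 = 29/6 = 4.8333
  x̄ = (6, 4.8333),  deviation x̄ - mu_0 = (6, 4.8333) - (1, 4) = (5, 0.8333).

Step 2 — sample covariance matrix, S[i,j] = (1/(n-1)) · Σ_k (x_{k,i} - mean_i) · (x_{k,j} - mean_j), divisor n-1 = 5:
  S[A,A] = ((1)·(1) + (-1)·(-1) + (2)·(2) + (3)·(3) + (-4)·(-4) + (-1)·(-1)) / 5 = 32/5 = 6.4
  S[A,B] = ((1)·(-2.8333) + (-1)·(1.1667) + (2)·(4.1667) + (3)·(-0.8333) + (-4)·(2.1667) + (-1)·(-3.8333)) / 5 = -3/5 = -0.6
  S[B,B] = ((-2.8333)·(-2.8333) + (1.1667)·(1.1667) + (4.1667)·(4.1667) + (-0.8333)·(-0.8333) + (2.1667)·(2.1667) + (-3.8333)·(-3.8333)) / 5 = 46.8333/5 = 9.3667
  S = [[6.4, -0.6],
 [-0.6, 9.3667]].

Step 3 — invert S. det(S) = 6.4·9.3667 - (-0.6)² = 59.5867.
  S^{-1} = (1/det) · [[d, -b], [-b, a]] = [[0.1572, 0.0101],
 [0.0101, 0.1074]].

Step 4 — quadratic form (x̄ - mu_0)^T · S^{-1} · (x̄ - mu_0):
  S^{-1} · (x̄ - mu_0) = (0.7944, 0.1399),
  (x̄ - mu_0)^T · [...] = (5)·(0.7944) + (0.8333)·(0.1399) = 4.0883.

Step 5 — scale by n: T² = 6 · 4.0883 = 24.5301.

T² ≈ 24.5301


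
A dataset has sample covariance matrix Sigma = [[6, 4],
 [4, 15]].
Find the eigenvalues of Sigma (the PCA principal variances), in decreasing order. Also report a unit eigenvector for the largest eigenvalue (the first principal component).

Step 1 — characteristic polynomial of 2×2 Sigma:
  det(Sigma - λI) = λ² - trace · λ + det = 0.
  trace = 6 + 15 = 21, det = 6·15 - (4)² = 74.
Step 2 — discriminant:
  Δ = trace² - 4·det = 441 - 296 = 145.
Step 3 — eigenvalues:
  λ = (trace ± √Δ)/2 = (21 ± 12.0416)/2,
  λ_1 = 16.5208,  λ_2 = 4.4792.

Step 4 — unit eigenvector for λ_1: solve (Sigma - λ_1 I)v = 0. First row:
  (6 - 16.5208)·v_x + (4)·v_y = 0, i.e. (-10.5208)·v_x + (4)·v_y = 0,
  so v ∝ (b, λ_1 - a) = (4, 10.5208) = u.
  ||u|| = √((4)² + (10.5208)²) = √(126.6872) ≈ 11.2555,
  v_1 = u/||u|| ≈ (0.3554, 0.9347) (||v_1|| = 1).

λ_1 = 16.5208,  λ_2 = 4.4792;  v_1 ≈ (0.3554, 0.9347)


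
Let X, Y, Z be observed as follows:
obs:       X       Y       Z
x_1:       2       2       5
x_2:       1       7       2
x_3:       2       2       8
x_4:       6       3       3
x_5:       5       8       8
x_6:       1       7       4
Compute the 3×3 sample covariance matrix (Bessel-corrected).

Step 1 — column means:
  mean(X) = (2 + 1 + 2 + 6 + 5 + 1) / 6 = 17/6 = 2.8333
  mean(Y) = (2 + 7 + 2 + 3 + 8 + 7) / 6 = 29/6 = 4.8333
  mean(Z) = (5 + 2 + 8 + 3 + 8 + 4) / 6 = 30/6 = 5

Step 2 — sample covariance S[i,j] = (1/(n-1)) · Σ_k (x_{k,i} - mean_i) · (x_{k,j} - mean_j), with n-1 = 5.
  S[X,X] = ((-0.8333)·(-0.8333) + (-1.8333)·(-1.8333) + (-0.8333)·(-0.8333) + (3.1667)·(3.1667) + (2.1667)·(2.1667) + (-1.8333)·(-1.8333)) / 5 = 22.8333/5 = 4.5667
  S[X,Y] = ((-0.8333)·(-2.8333) + (-1.8333)·(2.1667) + (-0.8333)·(-2.8333) + (3.1667)·(-1.8333) + (2.1667)·(3.1667) + (-1.8333)·(2.1667)) / 5 = -2.1667/5 = -0.4333
  S[X,Z] = ((-0.8333)·(0) + (-1.8333)·(-3) + (-0.8333)·(3) + (3.1667)·(-2) + (2.1667)·(3) + (-1.8333)·(-1)) / 5 = 5/5 = 1
  S[Y,Y] = ((-2.8333)·(-2.8333) + (2.1667)·(2.1667) + (-2.8333)·(-2.8333) + (-1.8333)·(-1.8333) + (3.1667)·(3.1667) + (2.1667)·(2.1667)) / 5 = 38.8333/5 = 7.7667
  S[Y,Z] = ((-2.8333)·(0) + (2.1667)·(-3) + (-2.8333)·(3) + (-1.8333)·(-2) + (3.1667)·(3) + (2.1667)·(-1)) / 5 = -4/5 = -0.8
  S[Z,Z] = ((0)·(0) + (-3)·(-3) + (3)·(3) + (-2)·(-2) + (3)·(3) + (-1)·(-1)) / 5 = 32/5 = 6.4

S is symmetric (S[j,i] = S[i,j]). Assembling:

S = [[4.5667, -0.4333, 1],
 [-0.4333, 7.7667, -0.8],
 [1, -0.8, 6.4]]


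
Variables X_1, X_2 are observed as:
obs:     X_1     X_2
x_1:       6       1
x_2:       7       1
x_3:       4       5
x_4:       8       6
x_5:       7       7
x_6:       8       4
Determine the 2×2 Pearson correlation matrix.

Step 1 — column means:
  mean(X_1) = (6 + 7 + 4 + 8 + 7 + 8) / 6 = 40/6 = 6.6667
  mean(X_2) = (1 + 1 + 5 + 6 + 7 + 4) / 6 = 24/6 = 4

Step 2 — sample variances and covariances s[i,j] = (1/(n-1)) · Σ_k (x_{k,i} - mean_i) · (x_{k,j} - mean_j), with n-1 = 5:
  s[X_1,X_1] = ((-0.6667)·(-0.6667) + (0.3333)·(0.3333) + (-2.6667)·(-2.6667) + (1.3333)·(1.3333) + (0.3333)·(0.3333) + (1.3333)·(1.3333)) / 5 = 11.3333/5 = 2.2667
  s[X_1,X_2] = ((-0.6667)·(-3) + (0.3333)·(-3) + (-2.6667)·(1) + (1.3333)·(2) + (0.3333)·(3) + (1.3333)·(0)) / 5 = 2/5 = 0.4
  s[X_2,X_2] = ((-3)·(-3) + (-3)·(-3) + (1)·(1) + (2)·(2) + (3)·(3) + (0)·(0)) / 5 = 32/5 = 6.4
  Sample standard deviations s_i = √(s[i,i]):
  s(X_1) = √(2.2667) = 1.5055
  s(X_2) = √(6.4) = 2.5298

Step 3 — r_{ij} = s_{ij} / (s_i · s_j):
  r[X_1,X_1] = 1 (diagonal).
  r[X_1,X_2] = 0.4 / (1.5055 · 2.5298) = 0.4 / 3.8088 = 0.105
  r[X_2,X_2] = 1 (diagonal).

R is symmetric with unit diagonal. Assembling:

R = [[1, 0.105],
 [0.105, 1]]


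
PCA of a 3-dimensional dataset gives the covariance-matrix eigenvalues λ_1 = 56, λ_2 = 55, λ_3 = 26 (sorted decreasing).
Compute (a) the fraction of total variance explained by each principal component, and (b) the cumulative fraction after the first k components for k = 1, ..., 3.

Step 1 — total variance = trace(Sigma) = Σ λ_i = 56 + 55 + 26 = 137.

Step 2 — fraction explained by component i = λ_i / Σ λ:
  PC1: 56/137 = 0.4088
  PC2: 55/137 = 0.4015
  PC3: 26/137 = 0.1898

Step 3 — cumulative fraction after k components = (λ_1 + ... + λ_k) / Σ λ:
  k = 1: 56/137 = 0.4088
  k = 2: (56 + 55)/137 = 111/137 = 0.8102
  k = 3: (56 + 55 + 26)/137 = 137/137 = 1

Summary (fraction, with percent):

explained: PC1 0.4088 (40.88%), PC2 0.4015 (40.15%), PC3 0.1898 (18.98%);  cumulative: 0.4088, 0.8102, 1


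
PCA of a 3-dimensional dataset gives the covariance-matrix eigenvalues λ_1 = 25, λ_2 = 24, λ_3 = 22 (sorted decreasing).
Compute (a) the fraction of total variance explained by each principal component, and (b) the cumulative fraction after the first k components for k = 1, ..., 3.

Step 1 — total variance = trace(Sigma) = Σ λ_i = 25 + 24 + 22 = 71.

Step 2 — fraction explained by component i = λ_i / Σ λ:
  PC1: 25/71 = 0.3521
  PC2: 24/71 = 0.338
  PC3: 22/71 = 0.3099

Step 3 — cumulative fraction after k components = (λ_1 + ... + λ_k) / Σ λ:
  k = 1: 25/71 = 0.3521
  k = 2: (25 + 24)/71 = 49/71 = 0.6901
  k = 3: (25 + 24 + 22)/71 = 71/71 = 1

Summary (fraction, with percent):

explained: PC1 0.3521 (35.21%), PC2 0.338 (33.8%), PC3 0.3099 (30.99%);  cumulative: 0.3521, 0.6901, 1


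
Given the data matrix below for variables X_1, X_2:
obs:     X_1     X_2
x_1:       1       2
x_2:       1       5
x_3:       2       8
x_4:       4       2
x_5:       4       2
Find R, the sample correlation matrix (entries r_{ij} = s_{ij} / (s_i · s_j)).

Step 1 — column means:
  mean(X_1) = (1 + 1 + 2 + 4 + 4) / 5 = 12/5 = 2.4
  mean(X_2) = (2 + 5 + 8 + 2 + 2) / 5 = 19/5 = 3.8

Step 2 — sample variances and covariances s[i,j] = (1/(n-1)) · Σ_k (x_{k,i} - mean_i) · (x_{k,j} - mean_j), with n-1 = 4:
  s[X_1,X_1] = ((-1.4)·(-1.4) + (-1.4)·(-1.4) + (-0.4)·(-0.4) + (1.6)·(1.6) + (1.6)·(1.6)) / 4 = 9.2/4 = 2.3
  s[X_1,X_2] = ((-1.4)·(-1.8) + (-1.4)·(1.2) + (-0.4)·(4.2) + (1.6)·(-1.8) + (1.6)·(-1.8)) / 4 = -6.6/4 = -1.65
  s[X_2,X_2] = ((-1.8)·(-1.8) + (1.2)·(1.2) + (4.2)·(4.2) + (-1.8)·(-1.8) + (-1.8)·(-1.8)) / 4 = 28.8/4 = 7.2
  Sample standard deviations s_i = √(s[i,i]):
  s(X_1) = √(2.3) = 1.5166
  s(X_2) = √(7.2) = 2.6833

Step 3 — r_{ij} = s_{ij} / (s_i · s_j):
  r[X_1,X_1] = 1 (diagonal).
  r[X_1,X_2] = -1.65 / (1.5166 · 2.6833) = -1.65 / 4.0694 = -0.4055
  r[X_2,X_2] = 1 (diagonal).

R is symmetric with unit diagonal. Assembling:

R = [[1, -0.4055],
 [-0.4055, 1]]


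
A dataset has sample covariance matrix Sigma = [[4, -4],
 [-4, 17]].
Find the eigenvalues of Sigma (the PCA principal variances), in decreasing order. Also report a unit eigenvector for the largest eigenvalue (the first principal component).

Step 1 — characteristic polynomial of 2×2 Sigma:
  det(Sigma - λI) = λ² - trace · λ + det = 0.
  trace = 4 + 17 = 21, det = 4·17 - (-4)² = 52.
Step 2 — discriminant:
  Δ = trace² - 4·det = 441 - 208 = 233.
Step 3 — eigenvalues:
  λ = (trace ± √Δ)/2 = (21 ± 15.2643)/2,
  λ_1 = 18.1322,  λ_2 = 2.8678.

Step 4 — unit eigenvector for λ_1: solve (Sigma - λ_1 I)v = 0. First row:
  (4 - 18.1322)·v_x + (-4)·v_y = 0, i.e. (-14.1322)·v_x + (-4)·v_y = 0,
  so v ∝ (b, λ_1 - a) = (-4, 14.1322); multiply by -1 so the first entry is positive: u = (4, -14.1322).
  ||u|| = √((4)² + (-14.1322)²) = √(215.7182) ≈ 14.6873,
  v_1 = u/||u|| ≈ (0.2723, -0.9622) (||v_1|| = 1).

λ_1 = 18.1322,  λ_2 = 2.8678;  v_1 ≈ (0.2723, -0.9622)


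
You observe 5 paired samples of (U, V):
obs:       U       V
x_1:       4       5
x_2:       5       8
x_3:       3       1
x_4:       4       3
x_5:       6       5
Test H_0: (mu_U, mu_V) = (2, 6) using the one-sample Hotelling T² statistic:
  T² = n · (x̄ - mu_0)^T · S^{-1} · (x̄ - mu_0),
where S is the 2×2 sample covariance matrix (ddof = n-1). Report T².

Step 1 — sample mean vector:
  mean(U) = (4 + 5 + 3 + 4 + 6) / 5 = 22/5 = 4.4
  mean(V) = (5 + 8 + 1 + 3 + 5) / 5 = 22/5 = 4.4
  x̄ = (4.4, 4.4),  deviation x̄ - mu_0 = (4.4, 4.4) - (2, 6) = (2.4, -1.6).

Step 2 — sample covariance matrix, S[i,j] = (1/(n-1)) · Σ_k (x_{k,i} - mean_i) · (x_{k,j} - mean_j), divisor n-1 = 4:
  S[U,U] = ((-0.4)·(-0.4) + (0.6)·(0.6) + (-1.4)·(-1.4) + (-0.4)·(-0.4) + (1.6)·(1.6)) / 4 = 5.2/4 = 1.3
  S[U,V] = ((-0.4)·(0.6) + (0.6)·(3.6) + (-1.4)·(-3.4) + (-0.4)·(-1.4) + (1.6)·(0.6)) / 4 = 8.2/4 = 2.05
  S[V,V] = ((0.6)·(0.6) + (3.6)·(3.6) + (-3.4)·(-3.4) + (-1.4)·(-1.4) + (0.6)·(0.6)) / 4 = 27.2/4 = 6.8
  S = [[1.3, 2.05],
 [2.05, 6.8]].

Step 3 — invert S. det(S) = 1.3·6.8 - (2.05)² = 4.6375.
  S^{-1} = (1/det) · [[d, -b], [-b, a]] = [[1.4663, -0.442],
 [-0.442, 0.2803]].

Step 4 — quadratic form (x̄ - mu_0)^T · S^{-1} · (x̄ - mu_0):
  S^{-1} · (x̄ - mu_0) = (4.2264, -1.5094),
  (x̄ - mu_0)^T · [...] = (2.4)·(4.2264) + (-1.6)·(-1.5094) = 12.5585.

Step 5 — scale by n: T² = 5 · 12.5585 = 62.7925.

T² ≈ 62.7925


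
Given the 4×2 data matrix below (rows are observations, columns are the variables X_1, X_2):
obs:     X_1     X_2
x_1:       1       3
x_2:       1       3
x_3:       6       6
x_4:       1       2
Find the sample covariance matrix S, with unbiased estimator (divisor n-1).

Step 1 — column means:
  mean(X_1) = (1 + 1 + 6 + 1) / 4 = 9/4 = 2.25
  mean(X_2) = (3 + 3 + 6 + 2) / 4 = 14/4 = 3.5

Step 2 — sample covariance S[i,j] = (1/(n-1)) · Σ_k (x_{k,i} - mean_i) · (x_{k,j} - mean_j), with n-1 = 3.
  S[X_1,X_1] = ((-1.25)·(-1.25) + (-1.25)·(-1.25) + (3.75)·(3.75) + (-1.25)·(-1.25)) / 3 = 18.75/3 = 6.25
  S[X_1,X_2] = ((-1.25)·(-0.5) + (-1.25)·(-0.5) + (3.75)·(2.5) + (-1.25)·(-1.5)) / 3 = 12.5/3 = 4.1667
  S[X_2,X_2] = ((-0.5)·(-0.5) + (-0.5)·(-0.5) + (2.5)·(2.5) + (-1.5)·(-1.5)) / 3 = 9/3 = 3

S is symmetric (S[j,i] = S[i,j]). Assembling:

S = [[6.25, 4.1667],
 [4.1667, 3]]
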